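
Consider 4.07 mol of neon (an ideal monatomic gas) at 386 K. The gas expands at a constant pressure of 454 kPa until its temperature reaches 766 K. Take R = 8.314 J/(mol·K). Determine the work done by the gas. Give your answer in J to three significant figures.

W ≈ 12900 J

Isobaric: W = P ΔV = nR ΔT.
W = (4.07)(8.314)(766 − 386) = 12858 J.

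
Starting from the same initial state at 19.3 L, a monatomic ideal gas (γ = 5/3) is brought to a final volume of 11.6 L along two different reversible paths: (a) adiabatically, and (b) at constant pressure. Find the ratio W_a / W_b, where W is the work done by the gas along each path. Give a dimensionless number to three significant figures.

Path (a) adiabatic: W = P₁V₁(1 − (V₁/V₂)^(γ−1))/(γ−1) → W_a/(P₁V₁) = -0.6062.
Path (b) isobaric: W = P₁(V₂ − V₁) → W_b/(P₁V₁) = -0.399.
W_a / W_b = -0.6062 / -0.399 = 1.519.

W_a / W_b ≈ 1.52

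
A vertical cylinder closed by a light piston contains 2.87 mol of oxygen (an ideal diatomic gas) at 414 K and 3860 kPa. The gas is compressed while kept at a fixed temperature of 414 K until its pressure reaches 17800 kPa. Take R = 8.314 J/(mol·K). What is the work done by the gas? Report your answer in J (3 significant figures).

Isothermal process: W = nRT ln(V₂/V₁) = nRT ln(P₁/P₂).
W = (2.87)(8.314)(414) × ln(3860/17800)
  = 9879 × ln(0.2169) = 9879 × -1.529
W_by_gas = -15100 J.

W ≈ -15100 J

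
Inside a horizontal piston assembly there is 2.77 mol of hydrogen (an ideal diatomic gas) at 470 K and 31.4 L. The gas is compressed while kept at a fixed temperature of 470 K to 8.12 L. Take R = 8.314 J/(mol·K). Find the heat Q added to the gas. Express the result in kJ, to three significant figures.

Q ≈ -14.6 kJ

Isothermal ⇒ ΔU = 0, so Q = W = nRT ln(V₂/V₁).
Q = (2.77)(8.314)(470) ln(8.12/31.4) = 10824 × -1.352 = -14639 J.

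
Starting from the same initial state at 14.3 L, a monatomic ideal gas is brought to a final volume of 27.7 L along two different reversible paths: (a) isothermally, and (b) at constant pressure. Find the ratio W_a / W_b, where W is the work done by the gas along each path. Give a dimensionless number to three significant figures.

W_a / W_b ≈ 0.706

Path (a) isothermal: W = P₁V₁ ln(V₂/V₁) → W_a/(P₁V₁) = 0.6612.
Path (b) isobaric: W = P₁(V₂ − V₁) → W_b/(P₁V₁) = 0.9371.
W_a / W_b = 0.6612 / 0.9371 = 0.7056.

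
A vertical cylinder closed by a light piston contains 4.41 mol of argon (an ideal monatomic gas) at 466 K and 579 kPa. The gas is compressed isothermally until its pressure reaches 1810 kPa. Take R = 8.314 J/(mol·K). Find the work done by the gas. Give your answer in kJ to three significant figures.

Isothermal process: W = nRT ln(V₂/V₁) = nRT ln(P₁/P₂).
W = (4.41)(8.314)(466) × ln(579/1810)
  = 17086 × ln(0.3199) = 17086 × -1.14
W_by_gas = -19474 J.

W ≈ -19.5 kJ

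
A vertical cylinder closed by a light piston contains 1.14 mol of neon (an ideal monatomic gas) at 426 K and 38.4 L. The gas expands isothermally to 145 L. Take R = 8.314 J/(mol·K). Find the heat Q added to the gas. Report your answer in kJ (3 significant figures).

Isothermal ⇒ ΔU = 0, so Q = W = nRT ln(V₂/V₁).
Q = (1.14)(8.314)(426) ln(145/38.4) = 4038 × 1.329 = 5365 J.

Q ≈ 5.36 kJ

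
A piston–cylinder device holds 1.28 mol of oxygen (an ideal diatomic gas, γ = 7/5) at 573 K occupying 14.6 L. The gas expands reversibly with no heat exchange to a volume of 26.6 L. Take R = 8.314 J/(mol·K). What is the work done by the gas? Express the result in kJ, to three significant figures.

W ≈ 3.25 kJ

Adiabatic: TV^(γ−1) = const with γ = 7/5.
T₂ = T₁ (V₁/V₂)^(γ−1) = 573 × (14.6/26.6)^0.4 = 573 × 0.7867 = 450.8 K.
W_by = nCᵥ(T₁ − T₂) = (1.28)(20.79)(573 − 450.8) = 3252 J.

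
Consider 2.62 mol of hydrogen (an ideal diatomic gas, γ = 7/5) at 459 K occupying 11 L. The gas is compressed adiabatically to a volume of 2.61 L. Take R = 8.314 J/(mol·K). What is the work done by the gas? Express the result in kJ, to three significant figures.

W ≈ -19.4 kJ

Adiabatic: TV^(γ−1) = const with γ = 7/5.
T₂ = T₁ (V₁/V₂)^(γ−1) = 459 × (11/2.61)^0.4 = 459 × 1.778 = 816 K.
W_by = nCᵥ(T₁ − T₂) = (2.62)(20.79)(459 − 816) = -19443 J.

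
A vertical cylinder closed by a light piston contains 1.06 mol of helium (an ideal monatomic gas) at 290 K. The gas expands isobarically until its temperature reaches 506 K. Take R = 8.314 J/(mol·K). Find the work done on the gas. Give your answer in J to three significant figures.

W ≈ -1900 J

Isobaric: W = P ΔV = nR ΔT.
W = (1.06)(8.314)(506 − 290) = 1904 J.
Work on gas = −W_by = -1904 J.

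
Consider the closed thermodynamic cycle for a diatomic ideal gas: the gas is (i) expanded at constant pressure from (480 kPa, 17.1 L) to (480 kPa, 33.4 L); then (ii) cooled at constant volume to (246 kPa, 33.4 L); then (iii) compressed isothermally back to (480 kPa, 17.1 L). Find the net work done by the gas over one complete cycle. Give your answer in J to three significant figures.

W_net ≈ 2320 J

Leg (i): W = PΔV = (480)(33.4 − 17.1) = 7824 J.
Leg (ii): W = 0.
Leg (iii): W = PᵢVᵢ ln(V_f/Vᵢ) = (8216) ln(17.1/33.4) = -5501 J.
W_net = 7824 − 5501 = 2323 J.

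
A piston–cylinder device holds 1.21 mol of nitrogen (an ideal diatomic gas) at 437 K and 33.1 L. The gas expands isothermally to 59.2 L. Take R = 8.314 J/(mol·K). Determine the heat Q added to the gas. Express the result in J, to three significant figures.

Isothermal ⇒ ΔU = 0, so Q = W = nRT ln(V₂/V₁).
Q = (1.21)(8.314)(437) ln(59.2/33.1) = 4396 × 0.5814 = 2556 J.

Q ≈ 2560 J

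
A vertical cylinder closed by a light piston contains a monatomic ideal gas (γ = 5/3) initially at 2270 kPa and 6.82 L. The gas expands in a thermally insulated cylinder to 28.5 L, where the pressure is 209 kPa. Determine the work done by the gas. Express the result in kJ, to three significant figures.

W ≈ 14.3 kJ

Adiabatic: W = (P₁V₁ − P₂V₂)/(γ − 1) with γ = 5/3.
P₁V₁ = 15481 J, P₂V₂ = 5956 J.
W = (15481 − 5956) / 0.6667 = 14287 J.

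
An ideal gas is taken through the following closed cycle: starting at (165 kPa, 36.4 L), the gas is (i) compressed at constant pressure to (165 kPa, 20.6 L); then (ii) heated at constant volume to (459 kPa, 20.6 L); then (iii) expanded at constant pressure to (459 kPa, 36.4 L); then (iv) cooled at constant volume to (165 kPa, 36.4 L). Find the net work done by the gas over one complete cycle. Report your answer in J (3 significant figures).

Constant-volume legs do no work.
W(i) = (165)(20.6 − 36.4) = -2607 J; W(iii) = (459)(36.4 − 20.6) = 7252 J.
W_net = -2607 + 7252 = 4645 J (the clockwise enclosed area).

W_net ≈ 4650 J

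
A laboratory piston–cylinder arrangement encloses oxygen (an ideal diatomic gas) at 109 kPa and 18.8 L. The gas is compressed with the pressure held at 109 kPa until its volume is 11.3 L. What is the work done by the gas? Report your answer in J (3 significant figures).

Isobaric: W = P ΔV.
W = (109 kPa)(11.3 − 18.8 L) = (109)(-7.5) = -817.5 J.

W ≈ -818 J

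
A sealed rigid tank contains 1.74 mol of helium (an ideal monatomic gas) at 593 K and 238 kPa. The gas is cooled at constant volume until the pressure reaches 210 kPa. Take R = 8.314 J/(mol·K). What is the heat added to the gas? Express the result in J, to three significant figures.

Q ≈ -1510 J

Constant volume ⇒ W = 0, so Q = ΔU = nCᵥΔT with Cᵥ = 3R/2 = 12.47 J/(mol·K).
At constant V, T₂/T₁ = P₂/P₁ ⇒ ΔT = T₁(P₂/P₁ − 1) = 593·(210/238 − 1) = -69.76 K.
ΔU = (1.74)(12.47)(-69.76) = -1514 J.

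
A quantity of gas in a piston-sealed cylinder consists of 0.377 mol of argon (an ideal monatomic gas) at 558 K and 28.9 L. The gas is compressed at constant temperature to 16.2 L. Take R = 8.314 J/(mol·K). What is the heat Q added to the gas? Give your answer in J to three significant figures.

Q ≈ -1010 J

Isothermal ⇒ ΔU = 0, so Q = W = nRT ln(V₂/V₁).
Q = (0.377)(8.314)(558) ln(16.2/28.9) = 1749 × -0.5788 = -1012 J.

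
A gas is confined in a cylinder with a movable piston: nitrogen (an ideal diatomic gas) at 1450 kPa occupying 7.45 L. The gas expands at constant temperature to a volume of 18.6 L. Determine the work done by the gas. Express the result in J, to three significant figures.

W ≈ 9880 J

Isothermal: W = nRT ln(V₂/V₁) = P₁V₁ ln(V₂/V₁).
P₁V₁ = (1450 kPa)(7.45 L) = 10802 J.
W = 10802 × ln(18.6/7.45) = 10802 × 0.9149
W_by_gas = 9884 J.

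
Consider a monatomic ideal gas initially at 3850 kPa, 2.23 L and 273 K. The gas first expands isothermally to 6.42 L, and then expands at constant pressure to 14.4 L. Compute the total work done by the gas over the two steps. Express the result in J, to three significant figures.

Step 1 (isothermal): W = P₁V₁ ln(V₂/V₁) = (8586) ln(6.42/2.23) = 9078 J.
After step 1: P = 1337 kPa, V = 6.42 L, T = 273 K.
Step 2 (isobaric): W = PΔV = (1337 kPa)(14.4 − 6.42 L) = 10672 J.
W_total = 9078 + 10672 = 19750 J.

W_total ≈ 19800 J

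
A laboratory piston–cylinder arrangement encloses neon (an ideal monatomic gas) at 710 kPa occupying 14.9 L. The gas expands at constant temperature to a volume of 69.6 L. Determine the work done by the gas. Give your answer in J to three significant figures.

W ≈ 16300 J

Isothermal: W = nRT ln(V₂/V₁) = P₁V₁ ln(V₂/V₁).
P₁V₁ = (710 kPa)(14.9 L) = 10579 J.
W = 10579 × ln(69.6/14.9) = 10579 × 1.541
W_by_gas = 16307 J.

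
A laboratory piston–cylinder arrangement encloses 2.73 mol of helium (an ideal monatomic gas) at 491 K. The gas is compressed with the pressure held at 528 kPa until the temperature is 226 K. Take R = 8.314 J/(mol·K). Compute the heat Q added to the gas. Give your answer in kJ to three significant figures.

Isobaric: W = nRΔT = (2.73)(8.314)(-265) = -6015 J.
ΔU = nCᵥΔT with Cᵥ = 3R/2: ΔU = (2.73)(12.47)(-265) = -9022 J.
Q = ΔU + W = -9022 − 6015 = -15037 J.

Q ≈ -15.0 kJ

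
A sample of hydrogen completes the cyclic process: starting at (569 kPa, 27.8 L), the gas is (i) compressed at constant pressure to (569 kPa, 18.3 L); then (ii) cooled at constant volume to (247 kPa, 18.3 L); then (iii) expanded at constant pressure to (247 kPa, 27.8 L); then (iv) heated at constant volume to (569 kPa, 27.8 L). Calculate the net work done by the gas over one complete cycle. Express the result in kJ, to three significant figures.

Constant-volume legs do no work.
W(i) = (569)(18.3 − 27.8) = -5406 J; W(iii) = (247)(27.8 − 18.3) = 2346 J.
W_net = -5406 + 2346 = -3059 J (the counter-clockwise enclosed area).

W_net ≈ -3.06 kJ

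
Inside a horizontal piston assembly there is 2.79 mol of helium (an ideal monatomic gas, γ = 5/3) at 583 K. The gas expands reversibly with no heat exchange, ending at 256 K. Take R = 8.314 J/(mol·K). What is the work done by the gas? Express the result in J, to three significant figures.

W ≈ 11400 J

Adiabatic ⇒ Q = 0, so W_by = −ΔU = nCᵥ(T₁ − T₂).
Cᵥ = 3R/2 = 12.47 J/(mol·K).
W = (2.79)(12.47)(583 − 256) = 11378 J.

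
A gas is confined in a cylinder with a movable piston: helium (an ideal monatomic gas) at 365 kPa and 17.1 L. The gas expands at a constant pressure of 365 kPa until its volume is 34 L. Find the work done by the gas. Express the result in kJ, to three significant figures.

W ≈ 6.17 kJ

Isobaric: W = P ΔV.
W = (365 kPa)(34 − 17.1 L) = (365)(16.9) = 6168 J.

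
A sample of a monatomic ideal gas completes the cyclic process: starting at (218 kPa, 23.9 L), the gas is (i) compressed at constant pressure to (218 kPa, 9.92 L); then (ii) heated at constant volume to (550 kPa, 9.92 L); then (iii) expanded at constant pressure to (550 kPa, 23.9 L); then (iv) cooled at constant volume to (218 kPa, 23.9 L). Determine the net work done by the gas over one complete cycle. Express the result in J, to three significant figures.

Constant-volume legs do no work.
W(i) = (218)(9.92 − 23.9) = -3048 J; W(iii) = (550)(23.9 − 9.92) = 7689 J.
W_net = -3048 + 7689 = 4641 J (the clockwise enclosed area).

W_net ≈ 4640 J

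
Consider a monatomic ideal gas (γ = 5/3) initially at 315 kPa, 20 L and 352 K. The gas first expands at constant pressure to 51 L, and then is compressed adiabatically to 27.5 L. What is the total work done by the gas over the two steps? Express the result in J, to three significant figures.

W_total ≈ -2510 J

Step 1 (isobaric): W = PΔV = (315 kPa)(51 − 20 L) = 9765 J.
After step 1: P = 315 kPa, V = 51 L, T = 897.6 K.
Step 2 (adiabatic): W = (P₁V₁ − P₂V₂)/(γ−1) = (16065 − 24250)/0.667 = -12277 J.
W_total = 9765 − 12277 = -2512 J.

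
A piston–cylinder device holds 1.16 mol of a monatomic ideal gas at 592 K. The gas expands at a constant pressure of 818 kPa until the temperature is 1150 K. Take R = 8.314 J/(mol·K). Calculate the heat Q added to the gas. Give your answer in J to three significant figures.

Q ≈ 13500 J

Isobaric: W = nRΔT = (1.16)(8.314)(558) = 5381 J.
ΔU = nCᵥΔT with Cᵥ = 3R/2: ΔU = (1.16)(12.47)(558) = 8072 J.
Q = ΔU + W = 8072 + 5381 = 13454 J.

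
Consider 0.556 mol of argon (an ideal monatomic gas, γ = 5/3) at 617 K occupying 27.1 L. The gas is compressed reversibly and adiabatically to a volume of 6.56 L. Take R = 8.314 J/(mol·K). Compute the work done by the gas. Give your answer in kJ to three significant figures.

W ≈ -6.74 kJ

Adiabatic: TV^(γ−1) = const with γ = 5/3.
T₂ = T₁ (V₁/V₂)^(γ−1) = 617 × (27.1/6.56)^0.667 = 617 × 2.575 = 1589 K.
W_by = nCᵥ(T₁ − T₂) = (0.556)(12.47)(617 − 1589) = -6736 J.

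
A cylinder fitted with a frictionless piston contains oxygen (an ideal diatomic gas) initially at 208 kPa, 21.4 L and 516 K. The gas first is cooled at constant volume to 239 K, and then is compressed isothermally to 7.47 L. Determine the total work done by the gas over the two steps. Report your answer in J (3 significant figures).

W_total ≈ -2170 J

Step 1 (isochoric): W = 0 (constant volume).
After step 1: P = 96.34 kPa (V unchanged).
Step 2 (isothermal): W = P₁V₁ ln(V₂/V₁) = (2062) ln(7.47/21.4) = -2170 J.
W_total = 0 − 2170 = -2170 J.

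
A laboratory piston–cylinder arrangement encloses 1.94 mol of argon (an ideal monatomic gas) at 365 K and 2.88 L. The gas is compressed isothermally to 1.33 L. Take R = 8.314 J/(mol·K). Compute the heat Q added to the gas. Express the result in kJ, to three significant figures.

Isothermal ⇒ ΔU = 0, so Q = W = nRT ln(V₂/V₁).
Q = (1.94)(8.314)(365) ln(1.33/2.88) = 5887 × -0.7726 = -4548 J.

Q ≈ -4.55 kJ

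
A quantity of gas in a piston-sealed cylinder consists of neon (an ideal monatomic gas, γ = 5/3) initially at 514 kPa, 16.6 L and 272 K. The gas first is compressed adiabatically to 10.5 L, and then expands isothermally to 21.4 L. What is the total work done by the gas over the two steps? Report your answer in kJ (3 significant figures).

W_total ≈ 3.67 kJ

Step 1 (adiabatic): W = (P₁V₁ − P₂V₂)/(γ−1) = (8532 − 11579)/0.667 = -4570 J.
After step 1: P = 1103 kPa, V = 10.5 L, T = 369.1 K.
Step 2 (isothermal): W = P₁V₁ ln(V₂/V₁) = (11579) ln(21.4/10.5) = 8245 J.
W_total = -4570 + 8245 = 3674 J.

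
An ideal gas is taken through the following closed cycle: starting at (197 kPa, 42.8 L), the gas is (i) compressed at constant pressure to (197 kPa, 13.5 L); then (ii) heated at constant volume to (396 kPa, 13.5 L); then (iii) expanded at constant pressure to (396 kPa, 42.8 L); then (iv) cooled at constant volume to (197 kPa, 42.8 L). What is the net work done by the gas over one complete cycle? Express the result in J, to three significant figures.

Constant-volume legs do no work.
W(i) = (197)(13.5 − 42.8) = -5772 J; W(iii) = (396)(42.8 − 13.5) = 11603 J.
W_net = -5772 + 11603 = 5831 J (the clockwise enclosed area).

W_net ≈ 5830 J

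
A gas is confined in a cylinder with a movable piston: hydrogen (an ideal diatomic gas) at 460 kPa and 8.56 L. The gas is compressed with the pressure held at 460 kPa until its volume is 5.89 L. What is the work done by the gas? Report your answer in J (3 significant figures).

Isobaric: W = P ΔV.
W = (460 kPa)(5.89 − 8.56 L) = (460)(-2.67) = -1228 J.

W ≈ -1230 J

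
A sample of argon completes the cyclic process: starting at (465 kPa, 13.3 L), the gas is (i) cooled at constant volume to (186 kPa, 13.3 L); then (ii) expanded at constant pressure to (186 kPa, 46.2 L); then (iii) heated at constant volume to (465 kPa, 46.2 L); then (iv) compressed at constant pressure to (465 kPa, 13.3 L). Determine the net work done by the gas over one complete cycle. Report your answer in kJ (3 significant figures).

Constant-volume legs do no work.
W(ii) = (186)(46.2 − 13.3) = 6119 J; W(iv) = (465)(13.3 − 46.2) = -15299 J.
W_net = 6119 − 15299 = -9179 J (the counter-clockwise enclosed area).

W_net ≈ -9.18 kJ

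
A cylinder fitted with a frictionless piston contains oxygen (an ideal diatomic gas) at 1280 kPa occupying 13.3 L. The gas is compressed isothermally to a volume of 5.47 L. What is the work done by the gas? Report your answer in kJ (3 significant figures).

Isothermal: W = nRT ln(V₂/V₁) = P₁V₁ ln(V₂/V₁).
P₁V₁ = (1280 kPa)(13.3 L) = 17024 J.
W = 17024 × ln(5.47/13.3) = 17024 × -0.8885
W_by_gas = -15126 J.

W ≈ -15.1 kJ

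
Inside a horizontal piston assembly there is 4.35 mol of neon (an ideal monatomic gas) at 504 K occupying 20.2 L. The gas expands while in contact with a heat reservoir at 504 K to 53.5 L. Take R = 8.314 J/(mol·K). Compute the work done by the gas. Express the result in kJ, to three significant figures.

W ≈ 17.8 kJ

Isothermal: W = nRT ln(V₂/V₁).
W = (4.35)(8.314)(504) × ln(53.5/20.2)
  = 18228 × 0.974
W_by_gas = 17754 J.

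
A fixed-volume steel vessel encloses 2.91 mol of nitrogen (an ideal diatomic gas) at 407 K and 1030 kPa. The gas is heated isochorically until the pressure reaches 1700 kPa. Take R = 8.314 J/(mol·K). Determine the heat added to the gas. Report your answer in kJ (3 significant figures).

Constant volume ⇒ W = 0, so Q = ΔU = nCᵥΔT with Cᵥ = 5R/2 = 20.79 J/(mol·K).
At constant V, T₂/T₁ = P₂/P₁ ⇒ ΔT = T₁(P₂/P₁ − 1) = 407·(1700/1030 − 1) = 264.7 K.
ΔU = (2.91)(20.79)(264.7) = 16013 J.

Q ≈ 16.0 kJ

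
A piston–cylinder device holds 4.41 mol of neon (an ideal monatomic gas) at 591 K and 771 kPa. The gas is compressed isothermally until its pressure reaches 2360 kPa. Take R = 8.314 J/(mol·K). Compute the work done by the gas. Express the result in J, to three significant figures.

W ≈ -24200 J

Isothermal process: W = nRT ln(V₂/V₁) = nRT ln(P₁/P₂).
W = (4.41)(8.314)(591) × ln(771/2360)
  = 21669 × ln(0.3267) = 21669 × -1.119
W_by_gas = -24242 J.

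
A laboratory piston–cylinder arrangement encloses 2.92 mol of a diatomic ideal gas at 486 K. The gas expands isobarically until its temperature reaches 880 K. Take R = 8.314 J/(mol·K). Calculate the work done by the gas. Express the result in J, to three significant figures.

Isobaric: W = P ΔV = nR ΔT.
W = (2.92)(8.314)(880 − 486) = 9565 J.

W ≈ 9570 J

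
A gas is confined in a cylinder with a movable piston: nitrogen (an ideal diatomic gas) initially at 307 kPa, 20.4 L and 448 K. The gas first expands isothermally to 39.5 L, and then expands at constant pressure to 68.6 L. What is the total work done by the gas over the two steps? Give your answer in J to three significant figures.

W_total ≈ 8750 J

Step 1 (isothermal): W = P₁V₁ ln(V₂/V₁) = (6263) ln(39.5/20.4) = 4138 J.
After step 1: P = 158.6 kPa, V = 39.5 L, T = 448 K.
Step 2 (isobaric): W = PΔV = (158.6 kPa)(68.6 − 39.5 L) = 4614 J.
W_total = 4138 + 4614 = 8752 J.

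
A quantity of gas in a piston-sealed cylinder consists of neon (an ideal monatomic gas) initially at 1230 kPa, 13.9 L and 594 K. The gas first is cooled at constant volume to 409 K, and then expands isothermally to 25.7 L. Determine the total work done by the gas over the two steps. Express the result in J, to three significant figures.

W_total ≈ 7240 J

Step 1 (isochoric): W = 0 (constant volume).
After step 1: P = 846.9 kPa (V unchanged).
Step 2 (isothermal): W = P₁V₁ ln(V₂/V₁) = (11772) ln(25.7/13.9) = 7235 J.
W_total = 0 + 7235 = 7235 J.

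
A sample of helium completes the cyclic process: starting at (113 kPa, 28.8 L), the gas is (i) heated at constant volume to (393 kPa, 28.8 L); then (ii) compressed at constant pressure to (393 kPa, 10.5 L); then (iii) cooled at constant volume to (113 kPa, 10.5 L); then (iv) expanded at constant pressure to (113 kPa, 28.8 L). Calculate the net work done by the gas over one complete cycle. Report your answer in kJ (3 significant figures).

Constant-volume legs do no work.
W(ii) = (393)(10.5 − 28.8) = -7192 J; W(iv) = (113)(28.8 − 10.5) = 2068 J.
W_net = -7192 + 2068 = -5124 J (the counter-clockwise enclosed area).

W_net ≈ -5.12 kJ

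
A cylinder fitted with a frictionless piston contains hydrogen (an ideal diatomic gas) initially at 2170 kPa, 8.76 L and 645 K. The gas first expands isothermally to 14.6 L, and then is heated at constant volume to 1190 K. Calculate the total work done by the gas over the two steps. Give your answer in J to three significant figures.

W_total ≈ 9710 J

Step 1 (isothermal): W = P₁V₁ ln(V₂/V₁) = (19009) ln(14.6/8.76) = 9710 J.
Step 2 (isochoric): W = 0 (constant volume).
W_total = 9710 + 0 = 9710 J.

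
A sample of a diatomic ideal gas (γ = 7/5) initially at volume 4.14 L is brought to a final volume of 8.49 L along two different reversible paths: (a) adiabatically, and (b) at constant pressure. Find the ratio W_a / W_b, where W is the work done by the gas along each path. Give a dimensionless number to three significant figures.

Path (a) adiabatic: W = P₁V₁(1 − (V₁/V₂)^(γ−1))/(γ−1) → W_a/(P₁V₁) = 0.6242.
Path (b) isobaric: W = P₁(V₂ − V₁) → W_b/(P₁V₁) = 1.051.
W_a / W_b = 0.6242 / 1.051 = 0.5941.

W_a / W_b ≈ 0.594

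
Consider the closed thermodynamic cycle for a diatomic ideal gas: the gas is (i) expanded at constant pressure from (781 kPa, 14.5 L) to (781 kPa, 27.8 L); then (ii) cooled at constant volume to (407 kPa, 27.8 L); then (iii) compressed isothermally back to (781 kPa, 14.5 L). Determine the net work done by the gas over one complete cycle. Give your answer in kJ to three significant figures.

W_net ≈ 3.02 kJ

Leg (i): W = PΔV = (781)(27.8 − 14.5) = 10387 J.
Leg (ii): W = 0.
Leg (iii): W = PᵢVᵢ ln(V_f/Vᵢ) = (11315) ln(14.5/27.8) = -7365 J.
W_net = 10387 − 7365 = 3023 J.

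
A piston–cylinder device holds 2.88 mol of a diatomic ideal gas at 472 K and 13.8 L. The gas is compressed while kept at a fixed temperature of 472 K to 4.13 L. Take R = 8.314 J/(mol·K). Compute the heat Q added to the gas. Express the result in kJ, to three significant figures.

Q ≈ -13.6 kJ

Isothermal ⇒ ΔU = 0, so Q = W = nRT ln(V₂/V₁).
Q = (2.88)(8.314)(472) ln(4.13/13.8) = 11302 × -1.206 = -13634 J.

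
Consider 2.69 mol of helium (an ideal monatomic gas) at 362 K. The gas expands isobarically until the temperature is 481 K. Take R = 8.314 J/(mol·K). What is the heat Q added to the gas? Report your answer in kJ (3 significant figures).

Q ≈ 6.65 kJ

Isobaric: W = nRΔT = (2.69)(8.314)(119) = 2661 J.
ΔU = nCᵥΔT with Cᵥ = 3R/2: ΔU = (2.69)(12.47)(119) = 3992 J.
Q = ΔU + W = 3992 + 2661 = 6653 J.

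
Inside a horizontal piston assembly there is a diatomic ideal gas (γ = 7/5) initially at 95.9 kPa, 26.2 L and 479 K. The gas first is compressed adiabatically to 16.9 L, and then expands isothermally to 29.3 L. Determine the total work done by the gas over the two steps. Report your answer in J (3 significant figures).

W_total ≈ 444 J

Step 1 (adiabatic): W = (P₁V₁ − P₂V₂)/(γ−1) = (2513 − 2994)/0.4 = -1204 J.
After step 1: P = 177.2 kPa, V = 16.9 L, T = 570.8 K.
Step 2 (isothermal): W = P₁V₁ ln(V₂/V₁) = (2994) ln(29.3/16.9) = 1648 J.
W_total = -1204 + 1648 = 443.5 J.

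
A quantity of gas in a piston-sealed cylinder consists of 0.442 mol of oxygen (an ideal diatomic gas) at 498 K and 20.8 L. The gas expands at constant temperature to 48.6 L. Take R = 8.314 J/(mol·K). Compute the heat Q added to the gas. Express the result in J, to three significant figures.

Isothermal ⇒ ΔU = 0, so Q = W = nRT ln(V₂/V₁).
Q = (0.442)(8.314)(498) ln(48.6/20.8) = 1830 × 0.8487 = 1553 J.

Q ≈ 1550 J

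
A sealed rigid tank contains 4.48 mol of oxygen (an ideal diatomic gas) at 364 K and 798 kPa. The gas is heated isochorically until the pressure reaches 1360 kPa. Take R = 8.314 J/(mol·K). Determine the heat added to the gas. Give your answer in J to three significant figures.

Q ≈ 23900 J

Constant volume ⇒ W = 0, so Q = ΔU = nCᵥΔT with Cᵥ = 5R/2 = 20.79 J/(mol·K).
At constant V, T₂/T₁ = P₂/P₁ ⇒ ΔT = T₁(P₂/P₁ − 1) = 364·(1360/798 − 1) = 256.4 K.
ΔU = (4.48)(20.79)(256.4) = 23871 J.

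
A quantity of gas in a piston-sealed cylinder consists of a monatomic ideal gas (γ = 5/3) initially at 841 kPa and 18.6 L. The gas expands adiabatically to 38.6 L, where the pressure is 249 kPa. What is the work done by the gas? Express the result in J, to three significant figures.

W ≈ 9050 J

Adiabatic: W = (P₁V₁ − P₂V₂)/(γ − 1) with γ = 5/3.
P₁V₁ = 15643 J, P₂V₂ = 9611 J.
W = (15643 − 9611) / 0.6667 = 9047 J.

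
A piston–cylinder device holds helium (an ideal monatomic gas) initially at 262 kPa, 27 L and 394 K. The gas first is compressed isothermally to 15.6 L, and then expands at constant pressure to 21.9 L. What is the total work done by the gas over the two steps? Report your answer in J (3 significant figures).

Step 1 (isothermal): W = P₁V₁ ln(V₂/V₁) = (7074) ln(15.6/27) = -3881 J.
After step 1: P = 453.5 kPa, V = 15.6 L, T = 394 K.
Step 2 (isobaric): W = PΔV = (453.5 kPa)(21.9 − 15.6 L) = 2857 J.
W_total = -3881 + 2857 = -1024 J.

W_total ≈ -1020 J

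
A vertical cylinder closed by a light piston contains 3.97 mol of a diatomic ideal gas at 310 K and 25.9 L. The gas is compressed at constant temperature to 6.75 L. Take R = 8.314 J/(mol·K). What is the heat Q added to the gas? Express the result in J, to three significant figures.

Isothermal ⇒ ΔU = 0, so Q = W = nRT ln(V₂/V₁).
Q = (3.97)(8.314)(310) ln(6.75/25.9) = 10232 × -1.345 = -13759 J.

Q ≈ -13800 J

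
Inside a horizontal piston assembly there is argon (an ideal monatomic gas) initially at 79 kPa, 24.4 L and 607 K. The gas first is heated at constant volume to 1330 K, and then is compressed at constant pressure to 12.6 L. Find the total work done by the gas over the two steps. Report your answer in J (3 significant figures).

W_total ≈ -2040 J

Step 1 (isochoric): W = 0 (constant volume).
After step 1: P = 173.1 kPa (V unchanged).
Step 2 (isobaric): W = PΔV = (173.1 kPa)(12.6 − 24.4 L) = -2043 J.
W_total = 0 − 2043 = -2043 J.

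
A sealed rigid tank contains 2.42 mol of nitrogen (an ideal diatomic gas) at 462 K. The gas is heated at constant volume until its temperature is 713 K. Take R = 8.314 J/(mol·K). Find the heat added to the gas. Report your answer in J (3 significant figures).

Constant volume ⇒ W = 0, so Q = ΔU = nCᵥΔT with Cᵥ = 5R/2 = 20.79 J/(mol·K).
ΔU = (2.42)(20.79)(713 − 462) = 12625 J.

Q ≈ 12600 J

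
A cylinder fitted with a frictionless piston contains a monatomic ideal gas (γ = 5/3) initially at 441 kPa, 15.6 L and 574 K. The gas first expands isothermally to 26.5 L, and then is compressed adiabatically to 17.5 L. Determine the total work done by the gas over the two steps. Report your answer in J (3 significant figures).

W_total ≈ 357 J

Step 1 (isothermal): W = P₁V₁ ln(V₂/V₁) = (6880) ln(26.5/15.6) = 3645 J.
After step 1: P = 259.6 kPa, V = 26.5 L, T = 574 K.
Step 2 (adiabatic): W = (P₁V₁ − P₂V₂)/(γ−1) = (6880 − 9072)/0.667 = -3289 J.
W_total = 3645 − 3289 = 356.8 J.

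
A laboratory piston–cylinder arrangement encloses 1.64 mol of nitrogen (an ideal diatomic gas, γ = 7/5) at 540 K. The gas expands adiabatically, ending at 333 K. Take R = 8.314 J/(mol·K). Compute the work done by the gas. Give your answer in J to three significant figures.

W ≈ 7060 J

Adiabatic ⇒ Q = 0, so W_by = −ΔU = nCᵥ(T₁ − T₂).
Cᵥ = 5R/2 = 20.79 J/(mol·K).
W = (1.64)(20.79)(540 − 333) = 7056 J.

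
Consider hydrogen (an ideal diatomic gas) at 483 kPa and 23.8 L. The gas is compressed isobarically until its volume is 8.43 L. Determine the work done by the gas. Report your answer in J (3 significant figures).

W ≈ -7420 J

Isobaric: W = P ΔV.
W = (483 kPa)(8.43 − 23.8 L) = (483)(-15.37) = -7424 J.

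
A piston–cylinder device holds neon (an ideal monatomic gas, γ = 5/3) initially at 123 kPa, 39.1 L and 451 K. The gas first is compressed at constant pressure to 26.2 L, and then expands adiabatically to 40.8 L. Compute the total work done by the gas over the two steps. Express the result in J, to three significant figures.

Step 1 (isobaric): W = PΔV = (123 kPa)(26.2 − 39.1 L) = -1587 J.
After step 1: P = 123 kPa, V = 26.2 L, T = 302.2 K.
Step 2 (adiabatic): W = (P₁V₁ − P₂V₂)/(γ−1) = (3223 − 2399)/0.667 = 1236 J.
W_total = -1587 + 1236 = -350.8 J.

W_total ≈ -351 J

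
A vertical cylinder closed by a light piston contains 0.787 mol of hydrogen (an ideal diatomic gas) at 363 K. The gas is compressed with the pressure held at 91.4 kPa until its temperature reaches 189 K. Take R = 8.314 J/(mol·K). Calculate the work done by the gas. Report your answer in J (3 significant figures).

W ≈ -1140 J

Isobaric: W = P ΔV = nR ΔT.
W = (0.787)(8.314)(189 − 363) = -1139 J.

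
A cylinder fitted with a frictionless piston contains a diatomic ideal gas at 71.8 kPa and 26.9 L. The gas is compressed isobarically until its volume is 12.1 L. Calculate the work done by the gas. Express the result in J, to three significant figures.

Isobaric: W = P ΔV.
W = (71.8 kPa)(12.1 − 26.9 L) = (71.8)(-14.8) = -1063 J.

W ≈ -1060 J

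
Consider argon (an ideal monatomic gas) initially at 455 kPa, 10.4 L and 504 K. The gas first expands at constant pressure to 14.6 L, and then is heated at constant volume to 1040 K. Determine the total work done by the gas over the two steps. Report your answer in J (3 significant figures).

Step 1 (isobaric): W = PΔV = (455 kPa)(14.6 − 10.4 L) = 1911 J.
Step 2 (isochoric): W = 0 (constant volume).
W_total = 1911 + 0 = 1911 J.

W_total ≈ 1910 J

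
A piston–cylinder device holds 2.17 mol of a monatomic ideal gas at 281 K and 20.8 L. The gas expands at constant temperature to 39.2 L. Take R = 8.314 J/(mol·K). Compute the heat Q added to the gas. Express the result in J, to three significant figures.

Isothermal ⇒ ΔU = 0, so Q = W = nRT ln(V₂/V₁).
Q = (2.17)(8.314)(281) ln(39.2/20.8) = 5070 × 0.6337 = 3213 J.

Q ≈ 3210 J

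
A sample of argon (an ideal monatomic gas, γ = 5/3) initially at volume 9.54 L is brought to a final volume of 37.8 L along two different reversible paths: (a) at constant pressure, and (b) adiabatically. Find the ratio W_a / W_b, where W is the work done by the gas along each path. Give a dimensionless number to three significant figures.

Path (a) isobaric: W = P₁(V₂ − V₁) → W_a/(P₁V₁) = 2.962.
Path (b) adiabatic: W = P₁V₁(1 − (V₁/V₂)^(γ−1))/(γ−1) → W_b/(P₁V₁) = 0.901.
W_a / W_b = 2.962 / 0.901 = 3.288.

W_a / W_b ≈ 3.29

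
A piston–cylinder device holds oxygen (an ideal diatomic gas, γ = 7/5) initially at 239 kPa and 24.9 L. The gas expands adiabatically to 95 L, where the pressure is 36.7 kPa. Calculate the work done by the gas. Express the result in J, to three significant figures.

Adiabatic: W = (P₁V₁ − P₂V₂)/(γ − 1) with γ = 7/5.
P₁V₁ = 5951 J, P₂V₂ = 3487 J.
W = (5951 − 3487) / 0.4 = 6161 J.

W ≈ 6160 J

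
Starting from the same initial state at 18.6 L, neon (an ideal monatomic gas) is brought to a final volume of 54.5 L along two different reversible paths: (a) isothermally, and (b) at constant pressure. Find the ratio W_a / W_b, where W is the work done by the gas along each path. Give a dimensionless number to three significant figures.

Path (a) isothermal: W = P₁V₁ ln(V₂/V₁) → W_a/(P₁V₁) = 1.075.
Path (b) isobaric: W = P₁(V₂ − V₁) → W_b/(P₁V₁) = 1.93.
W_a / W_b = 1.075 / 1.93 = 0.557.

W_a / W_b ≈ 0.557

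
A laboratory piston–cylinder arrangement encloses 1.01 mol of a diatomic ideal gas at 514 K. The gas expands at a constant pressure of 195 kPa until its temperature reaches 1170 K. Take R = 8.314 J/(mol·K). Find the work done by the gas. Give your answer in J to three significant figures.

W ≈ 5510 J

Isobaric: W = P ΔV = nR ΔT.
W = (1.01)(8.314)(1170 − 514) = 5509 J.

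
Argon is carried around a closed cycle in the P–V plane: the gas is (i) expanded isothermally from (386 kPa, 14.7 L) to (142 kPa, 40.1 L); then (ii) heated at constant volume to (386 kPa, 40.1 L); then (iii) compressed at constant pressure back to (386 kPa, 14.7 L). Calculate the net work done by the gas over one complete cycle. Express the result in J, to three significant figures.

W_net ≈ -4110 J

Leg (i): W = PᵢVᵢ ln(V_f/Vᵢ) = (5674) ln(40.1/14.7) = 5694 J.
Leg (ii): W = 0.
Leg (iii): W = PΔV = (386)(14.7 − 40.1) = -9804 J.
W_net = 5694 − 9804 = -4110 J.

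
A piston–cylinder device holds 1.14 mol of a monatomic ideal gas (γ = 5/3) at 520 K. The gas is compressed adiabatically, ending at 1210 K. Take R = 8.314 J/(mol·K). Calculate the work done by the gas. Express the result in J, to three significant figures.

W ≈ -9810 J

Adiabatic ⇒ Q = 0, so W_by = −ΔU = nCᵥ(T₁ − T₂).
Cᵥ = 3R/2 = 12.47 J/(mol·K).
W = (1.14)(12.47)(520 − 1210) = -9810 J.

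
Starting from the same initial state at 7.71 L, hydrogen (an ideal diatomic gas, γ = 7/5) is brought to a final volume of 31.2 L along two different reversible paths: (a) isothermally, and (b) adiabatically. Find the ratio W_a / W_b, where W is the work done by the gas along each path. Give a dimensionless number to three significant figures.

Path (a) isothermal: W = P₁V₁ ln(V₂/V₁) → W_a/(P₁V₁) = 1.398.
Path (b) adiabatic: W = P₁V₁(1 − (V₁/V₂)^(γ−1))/(γ−1) → W_b/(P₁V₁) = 1.071.
W_a / W_b = 1.398 / 1.071 = 1.306.

W_a / W_b ≈ 1.31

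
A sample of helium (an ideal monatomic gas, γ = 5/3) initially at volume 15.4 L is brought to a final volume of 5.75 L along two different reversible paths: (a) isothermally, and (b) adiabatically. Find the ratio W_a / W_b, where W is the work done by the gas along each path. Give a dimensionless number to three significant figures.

Path (a) isothermal: W = P₁V₁ ln(V₂/V₁) → W_a/(P₁V₁) = -0.9852.
Path (b) adiabatic: W = P₁V₁(1 − (V₁/V₂)^(γ−1))/(γ−1) → W_b/(P₁V₁) = -1.393.
W_a / W_b = -0.9852 / -1.393 = 0.7073.

W_a / W_b ≈ 0.707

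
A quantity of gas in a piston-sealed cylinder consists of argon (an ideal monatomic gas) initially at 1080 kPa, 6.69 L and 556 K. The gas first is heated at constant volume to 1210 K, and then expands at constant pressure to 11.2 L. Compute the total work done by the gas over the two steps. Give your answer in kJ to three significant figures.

Step 1 (isochoric): W = 0 (constant volume).
After step 1: P = 2350 kPa (V unchanged).
Step 2 (isobaric): W = PΔV = (2350 kPa)(11.2 − 6.69 L) = 10600 J.
W_total = 0 + 10600 = 10600 J.

W_total ≈ 10.6 kJ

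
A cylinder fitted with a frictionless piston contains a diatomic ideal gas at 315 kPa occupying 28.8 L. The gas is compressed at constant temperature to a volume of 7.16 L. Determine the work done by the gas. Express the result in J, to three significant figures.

W ≈ -12600 J

Isothermal: W = nRT ln(V₂/V₁) = P₁V₁ ln(V₂/V₁).
P₁V₁ = (315 kPa)(28.8 L) = 9072 J.
W = 9072 × ln(7.16/28.8) = 9072 × -1.392
W_by_gas = -12627 J.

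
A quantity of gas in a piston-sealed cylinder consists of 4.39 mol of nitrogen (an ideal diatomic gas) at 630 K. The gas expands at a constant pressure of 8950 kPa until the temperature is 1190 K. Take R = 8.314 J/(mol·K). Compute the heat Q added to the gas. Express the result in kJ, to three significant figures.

Q ≈ 71.5 kJ

Isobaric: W = nRΔT = (4.39)(8.314)(560) = 20439 J.
ΔU = nCᵥΔT with Cᵥ = 5R/2: ΔU = (4.39)(20.79)(560) = 51098 J.
Q = ΔU + W = 51098 + 20439 = 71537 J.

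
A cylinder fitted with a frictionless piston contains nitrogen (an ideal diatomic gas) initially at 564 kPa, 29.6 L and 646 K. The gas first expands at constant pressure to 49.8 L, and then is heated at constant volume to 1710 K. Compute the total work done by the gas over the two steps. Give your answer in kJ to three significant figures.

Step 1 (isobaric): W = PΔV = (564 kPa)(49.8 − 29.6 L) = 11393 J.
Step 2 (isochoric): W = 0 (constant volume).
W_total = 11393 + 0 = 11393 J.

W_total ≈ 11.4 kJ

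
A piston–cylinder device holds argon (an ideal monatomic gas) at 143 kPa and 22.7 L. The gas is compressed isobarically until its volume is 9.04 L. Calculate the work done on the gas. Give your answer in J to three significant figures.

W ≈ 1950 J

Isobaric: W = P ΔV.
W = (143 kPa)(9.04 − 22.7 L) = (143)(-13.66) = -1953 J.
Work on gas = −W_by = 1953 J.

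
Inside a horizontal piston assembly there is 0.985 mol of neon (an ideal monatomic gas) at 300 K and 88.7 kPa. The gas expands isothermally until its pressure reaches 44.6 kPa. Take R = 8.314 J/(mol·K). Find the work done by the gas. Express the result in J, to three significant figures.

W ≈ 1690 J

Isothermal process: W = nRT ln(V₂/V₁) = nRT ln(P₁/P₂).
W = (0.985)(8.314)(300) × ln(88.7/44.6)
  = 2457 × ln(1.989) = 2457 × 0.6875
W_by_gas = 1689 J.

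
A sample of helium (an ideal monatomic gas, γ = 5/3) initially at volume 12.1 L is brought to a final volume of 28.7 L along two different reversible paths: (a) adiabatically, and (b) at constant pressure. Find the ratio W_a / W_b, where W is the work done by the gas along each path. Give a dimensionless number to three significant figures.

Path (a) adiabatic: W = P₁V₁(1 − (V₁/V₂)^(γ−1))/(γ−1) → W_a/(P₁V₁) = 0.6566.
Path (b) isobaric: W = P₁(V₂ − V₁) → W_b/(P₁V₁) = 1.372.
W_a / W_b = 0.6566 / 1.372 = 0.4786.

W_a / W_b ≈ 0.479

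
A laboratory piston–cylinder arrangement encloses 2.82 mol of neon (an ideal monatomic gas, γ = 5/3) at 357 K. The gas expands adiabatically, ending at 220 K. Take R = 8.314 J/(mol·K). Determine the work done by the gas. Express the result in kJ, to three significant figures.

Adiabatic ⇒ Q = 0, so W_by = −ΔU = nCᵥ(T₁ − T₂).
Cᵥ = 3R/2 = 12.47 J/(mol·K).
W = (2.82)(12.47)(357 − 220) = 4818 J.

W ≈ 4.82 kJ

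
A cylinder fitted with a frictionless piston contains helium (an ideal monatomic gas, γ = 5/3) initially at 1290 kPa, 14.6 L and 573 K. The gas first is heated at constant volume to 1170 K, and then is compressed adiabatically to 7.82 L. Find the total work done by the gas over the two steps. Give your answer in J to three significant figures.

W_total ≈ -29800 J

Step 1 (isochoric): W = 0 (constant volume).
After step 1: P = 2634 kPa (V unchanged).
Step 2 (adiabatic): W = (P₁V₁ − P₂V₂)/(γ−1) = (38457 − 58309)/0.667 = -29779 J.
W_total = 0 − 29779 = -29779 J.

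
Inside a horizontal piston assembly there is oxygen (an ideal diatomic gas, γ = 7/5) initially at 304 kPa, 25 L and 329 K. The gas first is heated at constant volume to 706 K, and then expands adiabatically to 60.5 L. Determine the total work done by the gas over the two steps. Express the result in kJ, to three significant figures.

Step 1 (isochoric): W = 0 (constant volume).
After step 1: P = 652.4 kPa (V unchanged).
Step 2 (adiabatic): W = (P₁V₁ − P₂V₂)/(γ−1) = (16309 − 11452)/0.4 = 12141 J.
W_total = 0 + 12141 = 12141 J.

W_total ≈ 12.1 kJ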